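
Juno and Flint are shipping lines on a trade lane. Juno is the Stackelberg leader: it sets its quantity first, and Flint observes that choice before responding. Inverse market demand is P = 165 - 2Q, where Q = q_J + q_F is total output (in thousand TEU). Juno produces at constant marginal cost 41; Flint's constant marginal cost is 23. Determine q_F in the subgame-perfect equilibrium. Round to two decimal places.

Solve by backward induction. Given q_J, the follower Flint maximises π_F = (165 - 2q_J - 2q_F)q_F - 23q_F.
Setting the follower's marginal profit to zero, 142 - 2q_J - 4q_F = 0, i.e. q_F = (142 - 2q_J)/4.
Juno substitutes q_F(q_J) into its own profit: π_J = q_J(165 - 2q_J - (142 - 2q_J)/2) - 41q_J = (94 - q_J)q_J - 41q_J.
Leader FOC: 53 - 2q_J = 0, so q_J = 53/2.
Then q_F = (142 - 2·(53/2))/4 = 89/4.

22.25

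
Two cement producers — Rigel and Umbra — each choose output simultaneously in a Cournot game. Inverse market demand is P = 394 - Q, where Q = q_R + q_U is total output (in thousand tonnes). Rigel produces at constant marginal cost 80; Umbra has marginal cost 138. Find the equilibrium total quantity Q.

Rigel's profit: π_R = (394 - Q)q_R - (80q_R). Setting ∂π_R/∂q_R = 0: 314 - 2q_R - (q_U) = 0.
Umbra's first-order condition: 256 - 2q_U - (q_R) = 0.
Best responses: q_R = (314 - q_U)/2, q_U = (256 - q_R)/2.
Solving the pair: q_R = 124, q_U = 66.
Total output Q = 124 + 66 = 190.

190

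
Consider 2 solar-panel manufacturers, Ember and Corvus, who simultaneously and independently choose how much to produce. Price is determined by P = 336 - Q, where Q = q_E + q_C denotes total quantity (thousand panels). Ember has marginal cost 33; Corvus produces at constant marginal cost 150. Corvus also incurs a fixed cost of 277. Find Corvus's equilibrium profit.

Ember's profit: π_E = (336 - Q)q_E - (33q_E). Setting ∂π_E/∂q_E = 0: 303 - 2q_E - (q_C) = 0.
Corvus's first-order condition: 186 - 2q_C - (q_E) = 0.
Best responses: q_E = (303 - q_C)/2, q_C = (186 - q_E)/2.
Solving the pair: q_E = 140, q_C = 23.
Price P = 336 - 163 = 173.
Corvus's profit: (173 - 150)·23 - 277 = 252.

252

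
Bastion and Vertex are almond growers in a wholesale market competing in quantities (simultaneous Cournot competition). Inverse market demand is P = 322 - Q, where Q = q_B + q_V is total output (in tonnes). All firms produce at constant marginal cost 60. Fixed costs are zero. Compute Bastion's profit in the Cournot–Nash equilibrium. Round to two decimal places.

Each firm earns π_i = (322 - Q)q_i - 60q_i.
First-order condition (treating rivals' output as given): 262 - 2q_i - q_j = 0.
By symmetry each firm produces the same amount; substituting q_j = q_i yields q_i = 262/3.
Price P = 322 - 524/3 = 442/3.
Bastion's profit: (442/3 - 60)·(262/3) = 7627.1111.

7627.11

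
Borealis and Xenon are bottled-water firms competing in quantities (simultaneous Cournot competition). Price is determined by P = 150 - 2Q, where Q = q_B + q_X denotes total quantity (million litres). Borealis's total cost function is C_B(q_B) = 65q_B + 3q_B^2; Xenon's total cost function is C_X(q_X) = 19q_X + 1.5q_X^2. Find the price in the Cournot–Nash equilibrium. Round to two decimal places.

Borealis's profit: π_B = (150 - 2Q)q_B - (65q_B + 3q_B²). Setting ∂π_B/∂q_B = 0: 85 - 10q_B - 2(q_X) = 0.
Xenon's profit: π_X = (150 - 2Q)q_X - (19q_X + (3/2)q_X²). Setting ∂π_X/∂q_X = 0: 131 - 7q_X - 2(q_B) = 0.
Best responses: q_B = (85 - 2q_X)/10, q_X = (131 - 2q_B)/7.
Solving the pair: q_B = 111/22, q_X = 190/11.
Total output Q = 491/22, so price P = 150 - 2·(491/22) = 1159/11.

105.36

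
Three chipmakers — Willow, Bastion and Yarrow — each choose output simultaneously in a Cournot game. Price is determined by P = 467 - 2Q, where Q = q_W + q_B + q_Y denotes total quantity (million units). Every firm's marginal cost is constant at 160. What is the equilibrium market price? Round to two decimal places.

A representative firm's profit is π_i = q_i(467 - 2Q) - 160q_i.
First-order condition (treating rivals' output as given): 307 - 4q_i - 2·Σ_{j≠i} q_j = 0.
With identical firms every q_j equals q_i, so Σ_{j≠i} q_j = 2q_i and 307 = 8q_i, giving q_i = 307/8.
Total output Q = 921/8, so price P = 467 - 2·(921/8) = 947/4.

236.75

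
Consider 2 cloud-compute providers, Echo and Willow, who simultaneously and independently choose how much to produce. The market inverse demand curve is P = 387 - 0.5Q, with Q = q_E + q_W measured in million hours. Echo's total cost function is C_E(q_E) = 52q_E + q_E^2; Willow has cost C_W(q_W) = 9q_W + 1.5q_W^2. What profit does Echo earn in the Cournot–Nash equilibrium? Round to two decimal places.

14393.49

Echo's profit: π_E = (387 - 0.5Q)q_E - (52q_E + q_E²). Setting ∂π_E/∂q_E = 0: 335 - 3q_E - (1/2)(q_W) = 0.
Willow's first-order condition: 378 - 4q_W - (1/2)(q_E) = 0.
Rearranging gives the reaction functions q_E = (335 - (1/2)q_W)/3 and q_W = (378 - (1/2)q_E)/4.
Solving the pair: q_E = 97.9574, q_W = 82.2553.
Price P = 387 - (1/2)·180.2128 = 296.8936.
Echo's profit: 296.8936·97.9574 - 52·97.9574 - 97.9574² = 14393.4921.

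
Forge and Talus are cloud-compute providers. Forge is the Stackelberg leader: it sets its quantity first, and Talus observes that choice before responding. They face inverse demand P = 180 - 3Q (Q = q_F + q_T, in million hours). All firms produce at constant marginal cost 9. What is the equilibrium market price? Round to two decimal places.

The follower Talus best-responds to any q_F: π_T = (180 - 3Q)q_T - 9q_T.
∂π_T/∂q_T = 171 - 3q_F - 6q_T = 0 gives the reaction function q_T = (171 - 3q_F)/6.
The leader anticipates this reaction. Substituting into P = 180 - 3Q gives P = 189/2 - (3/2)q_F, so π_F = (189/2 - (3/2)q_F)q_F - 9q_F.
The leader's first-order condition 171/2 - 3q_F = 0 yields q_F = 57/2.
Then q_T = (171 - 3·(57/2))/6 = 57/4.
Total output Q = 171/4, so price P = 180 - 3·(171/4) = 207/4.

51.75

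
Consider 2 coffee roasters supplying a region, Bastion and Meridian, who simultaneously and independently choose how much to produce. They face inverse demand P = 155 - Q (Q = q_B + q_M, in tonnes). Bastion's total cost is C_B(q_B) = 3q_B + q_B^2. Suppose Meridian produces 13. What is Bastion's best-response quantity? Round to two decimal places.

With the rival's output fixed at 13, Bastion's profit is π_B = (155 - 13 - q_B)q_B - (3q_B + q_B²) = (142 - q_B)q_B - (3q_B + q_B²).
∂π_B/∂q_B = 139 - 4q_B = 0, so q_B = 139/4.

34.75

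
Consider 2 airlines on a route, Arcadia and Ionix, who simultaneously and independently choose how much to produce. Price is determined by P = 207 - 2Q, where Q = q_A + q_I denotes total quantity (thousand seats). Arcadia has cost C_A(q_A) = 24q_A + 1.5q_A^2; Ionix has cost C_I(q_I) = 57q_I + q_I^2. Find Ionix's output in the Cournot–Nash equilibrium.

Arcadia's profit: π_A = (207 - 2Q)q_A - (24q_A + (3/2)q_A²). Setting ∂π_A/∂q_A = 0: 183 - 7q_A - 2(q_I) = 0.
Ionix's first-order condition: 150 - 6q_I - 2(q_A) = 0.
Rearranging gives the reaction functions q_A = (183 - 2q_I)/7 and q_I = (150 - 2q_A)/6.
Solving the pair: q_A = 21, q_I = 18.

18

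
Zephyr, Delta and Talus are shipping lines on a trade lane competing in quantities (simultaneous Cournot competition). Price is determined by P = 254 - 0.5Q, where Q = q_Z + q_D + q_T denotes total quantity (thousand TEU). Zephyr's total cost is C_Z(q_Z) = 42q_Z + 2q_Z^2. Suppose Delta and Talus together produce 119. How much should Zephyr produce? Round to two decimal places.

With rivals' combined output fixed at 119, Zephyr's profit is π_Z = (254 - (1/2)·119 - (1/2)q_Z)q_Z - (42q_Z + 2q_Z²) = (389/2 - (1/2)q_Z)q_Z - (42q_Z + 2q_Z²).
∂π_Z/∂q_Z = 305/2 - 5q_Z = 0, so q_Z = 61/2.

30.50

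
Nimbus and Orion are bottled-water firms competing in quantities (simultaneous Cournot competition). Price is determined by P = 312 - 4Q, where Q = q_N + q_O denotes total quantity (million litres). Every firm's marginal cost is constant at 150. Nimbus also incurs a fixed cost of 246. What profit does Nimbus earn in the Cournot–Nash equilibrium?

Each firm earns π_i = (312 - 4Q)q_i - 150q_i.
First-order condition (treating rivals' output as given): 162 - 8q_i - 4q_j = 0.
With identical firms every q_j equals q_i, so q_j = q_i and 162 = 12q_i, giving q_i = 27/2.
Price P = 312 - 4·27 = 204.
Nimbus's profit: (204 - 150)·(27/2) - 246 = 483.

483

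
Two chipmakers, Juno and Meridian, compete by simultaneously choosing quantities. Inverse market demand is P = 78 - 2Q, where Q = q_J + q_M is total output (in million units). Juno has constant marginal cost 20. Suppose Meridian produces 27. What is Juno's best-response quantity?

1

With the rival's output fixed at 27, Juno's profit is π_J = (78 - 2·27 - 2q_J)q_J - (20q_J) = (24 - 2q_J)q_J - (20q_J).
∂π_J/∂q_J = 4 - 4q_J = 0, so q_J = 1.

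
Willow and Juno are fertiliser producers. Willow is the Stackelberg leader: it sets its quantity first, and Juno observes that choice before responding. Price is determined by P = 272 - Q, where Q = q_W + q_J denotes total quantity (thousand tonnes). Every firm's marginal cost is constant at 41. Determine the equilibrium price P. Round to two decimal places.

Solve by backward induction. Given q_W, the follower Juno maximises π_J = (272 - q_W - q_J)q_J - 41q_J.
Follower FOC: 231 - q_W - 2q_J = 0, so q_J(q_W) = (231 - q_W)/2.
Willow substitutes q_J(q_W) into its own profit: π_W = q_W(272 - q_W - (231 - q_W)/2) - 41q_W = (313/2 - (1/2)q_W)q_W - 41q_W.
Maximising: ∂π_W/∂q_W = 231/2 - q_W = 0, giving q_W = 231/2.
Then q_J = (231 - 231/2)/2 = 231/4.
Total output Q = 693/4, so price P = 272 - 693/4 = 395/4.

98.75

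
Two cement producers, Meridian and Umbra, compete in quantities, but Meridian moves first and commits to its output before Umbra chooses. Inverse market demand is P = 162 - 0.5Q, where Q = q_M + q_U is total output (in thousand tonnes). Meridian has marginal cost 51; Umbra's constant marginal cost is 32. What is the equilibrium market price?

74

Solve by backward induction. Given q_M, the follower Umbra maximises π_U = (162 - (1/2)q_M - (1/2)q_U)q_U - 32q_U.
∂π_U/∂q_U = 130 - (1/2)q_M - q_U = 0 gives the reaction function q_U = (130 - (1/2)q_M).
Meridian substitutes q_U(q_M) into its own profit: π_M = q_M(162 - (1/2)q_M - (130 - (1/2)q_M)/2) - 51q_M = (97 - (1/4)q_M)q_M - 51q_M.
The leader's first-order condition 46 - (1/2)q_M = 0 yields q_M = 92.
Then q_U = (130 - (1/2)·92) = 84.
Total output Q = 176, so price P = 162 - (1/2)·176 = 74.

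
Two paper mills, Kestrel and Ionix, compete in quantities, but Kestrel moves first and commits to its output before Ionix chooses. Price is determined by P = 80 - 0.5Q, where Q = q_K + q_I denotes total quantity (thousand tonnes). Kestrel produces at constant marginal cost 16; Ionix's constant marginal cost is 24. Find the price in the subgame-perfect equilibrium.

34

The follower Ionix best-responds to any q_K: π_I = (80 - 0.5Q)q_I - 24q_I.
∂π_I/∂q_I = 56 - (1/2)q_K - q_I = 0 gives the reaction function q_I = (56 - (1/2)q_K).
The leader anticipates this reaction. Substituting into P = 80 - 0.5Q gives P = 52 - (1/4)q_K, so π_K = (52 - (1/4)q_K)q_K - 16q_K.
Maximising: ∂π_K/∂q_K = 36 - (1/2)q_K = 0, giving q_K = 72.
Then q_I = (56 - (1/2)·72) = 20.
Total output Q = 92, so price P = 80 - (1/2)·92 = 34.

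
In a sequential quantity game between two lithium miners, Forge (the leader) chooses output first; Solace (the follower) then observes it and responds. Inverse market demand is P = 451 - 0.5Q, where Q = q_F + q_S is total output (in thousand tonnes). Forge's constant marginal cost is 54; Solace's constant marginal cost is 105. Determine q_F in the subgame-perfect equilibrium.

Solve by backward induction. Given q_F, the follower Solace maximises π_S = (451 - (1/2)q_F - (1/2)q_S)q_S - 105q_S.
∂π_S/∂q_S = 346 - (1/2)q_F - q_S = 0 gives the reaction function q_S = (346 - (1/2)q_F).
The leader anticipates this reaction. Substituting into P = 451 - 0.5Q gives P = 278 - (1/4)q_F, so π_F = (278 - (1/4)q_F)q_F - 54q_F.
The leader's first-order condition 224 - (1/2)q_F = 0 yields q_F = 448.
Then q_S = (346 - (1/2)·448) = 122.

448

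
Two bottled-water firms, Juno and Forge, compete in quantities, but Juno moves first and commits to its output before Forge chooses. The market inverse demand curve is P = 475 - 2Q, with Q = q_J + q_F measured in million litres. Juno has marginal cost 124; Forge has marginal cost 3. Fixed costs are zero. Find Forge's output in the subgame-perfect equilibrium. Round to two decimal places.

Solve by backward induction. Given q_J, the follower Forge maximises π_F = (475 - 2q_J - 2q_F)q_F - 3q_F.
Follower FOC: 472 - 2q_J - 4q_F = 0, so q_F(q_J) = (472 - 2q_J)/4.
Juno substitutes q_F(q_J) into its own profit: π_J = q_J(475 - 2q_J - (472 - 2q_J)/2) - 124q_J = (239 - q_J)q_J - 124q_J.
Leader FOC: 115 - 2q_J = 0, so q_J = 115/2.
Then q_F = (472 - 2·(115/2))/4 = 357/4.

89.25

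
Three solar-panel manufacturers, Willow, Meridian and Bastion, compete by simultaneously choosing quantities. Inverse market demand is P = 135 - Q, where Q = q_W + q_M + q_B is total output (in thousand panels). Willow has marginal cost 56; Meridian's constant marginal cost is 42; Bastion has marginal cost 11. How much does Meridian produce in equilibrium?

19

Willow's profit: π_W = (135 - Q)q_W - (56q_W). Setting ∂π_W/∂q_W = 0: 79 - 2q_W - (q_M + q_B) = 0.
Meridian's profit: π_M = (135 - Q)q_M - (42q_M). Setting ∂π_M/∂q_M = 0: 93 - 2q_M - (q_W + q_B) = 0.
Bastion's first-order condition: 124 - 2q_B - (q_W + q_M) = 0.
Adding the 3 conditions: 296 − 2Q − 2Q = 0, i.e. Q = 74.
Back-substituting: q_W = (79 − 74) = 5, q_M = (93 − 74) = 19, q_B = (124 − 74) = 50.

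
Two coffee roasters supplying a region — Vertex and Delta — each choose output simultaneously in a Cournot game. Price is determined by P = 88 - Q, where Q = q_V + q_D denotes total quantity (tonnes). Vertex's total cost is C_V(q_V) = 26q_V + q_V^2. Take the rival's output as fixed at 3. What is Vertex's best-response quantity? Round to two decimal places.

14.75

With the rival's output fixed at 3, Vertex's profit is π_V = (88 - 3 - q_V)q_V - (26q_V + q_V²) = (85 - q_V)q_V - (26q_V + q_V²).
∂π_V/∂q_V = 59 - 4q_V = 0, so q_V = 59/4.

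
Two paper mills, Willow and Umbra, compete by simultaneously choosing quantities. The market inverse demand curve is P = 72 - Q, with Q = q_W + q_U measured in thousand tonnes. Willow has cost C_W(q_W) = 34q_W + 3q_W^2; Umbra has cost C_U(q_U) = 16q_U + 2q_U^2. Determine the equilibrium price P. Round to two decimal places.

Willow's profit: π_W = (72 - Q)q_W - (34q_W + 3q_W²). Setting ∂π_W/∂q_W = 0: 38 - 8q_W - (q_U) = 0.
Umbra's profit: π_U = (72 - Q)q_U - (16q_U + 2q_U²). Setting ∂π_U/∂q_U = 0: 56 - 6q_U - (q_W) = 0.
So q_W = (38 - q_U)/8 and q_U = (56 - q_W)/6.
Substituting one into the other gives q_W = 172/47 and q_U = 410/47.
Total output Q = 582/47, so price P = 72 - 582/47 = 59.6170.

59.62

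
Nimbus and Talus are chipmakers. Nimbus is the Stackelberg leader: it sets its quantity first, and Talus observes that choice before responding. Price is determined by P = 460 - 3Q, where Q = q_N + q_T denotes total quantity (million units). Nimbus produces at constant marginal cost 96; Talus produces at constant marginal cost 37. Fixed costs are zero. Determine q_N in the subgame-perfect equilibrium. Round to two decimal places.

Solve by backward induction. Given q_N, the follower Talus maximises π_T = (460 - 3q_N - 3q_T)q_T - 37q_T.
Setting the follower's marginal profit to zero, 423 - 3q_N - 6q_T = 0, i.e. q_T = (423 - 3q_N)/6.
The leader anticipates this reaction. Substituting into P = 460 - 3Q gives P = 497/2 - (3/2)q_N, so π_N = (497/2 - (3/2)q_N)q_N - 96q_N.
Maximising: ∂π_N/∂q_N = 305/2 - 3q_N = 0, giving q_N = 305/6.
Then q_T = (423 - 3·(305/6))/6 = 541/12.

50.83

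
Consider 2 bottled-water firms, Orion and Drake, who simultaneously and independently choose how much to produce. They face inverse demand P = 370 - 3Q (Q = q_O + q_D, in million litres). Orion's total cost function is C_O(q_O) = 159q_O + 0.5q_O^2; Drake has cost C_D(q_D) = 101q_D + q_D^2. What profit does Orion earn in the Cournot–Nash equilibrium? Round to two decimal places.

1229.77

Orion's profit: π_O = (370 - 3Q)q_O - (159q_O + (1/2)q_O²). Setting ∂π_O/∂q_O = 0: 211 - 7q_O - 3(q_D) = 0.
Drake's profit: π_D = (370 - 3Q)q_D - (101q_D + q_D²). Setting ∂π_D/∂q_D = 0: 269 - 8q_D - 3(q_O) = 0.
Rearranging gives the reaction functions q_O = (211 - 3q_D)/7 and q_D = (269 - 3q_O)/8.
Solving the pair: q_O = 881/47, q_D = 1250/47.
Price P = 370 - 3·45.3404 = 233.9787.
Orion's profit: 233.9787·(881/47) - 159·(881/47) - (1/2)(881/47)² = 1229.7707.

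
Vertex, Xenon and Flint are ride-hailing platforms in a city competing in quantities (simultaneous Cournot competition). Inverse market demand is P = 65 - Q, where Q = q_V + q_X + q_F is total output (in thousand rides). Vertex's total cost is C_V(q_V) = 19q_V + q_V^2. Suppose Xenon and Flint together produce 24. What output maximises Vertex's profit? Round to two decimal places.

5.50

With rivals' combined output fixed at 24, Vertex's profit is π_V = (65 - 24 - q_V)q_V - (19q_V + q_V²) = (41 - q_V)q_V - (19q_V + q_V²).
∂π_V/∂q_V = 22 - 4q_V = 0, so q_V = 11/2.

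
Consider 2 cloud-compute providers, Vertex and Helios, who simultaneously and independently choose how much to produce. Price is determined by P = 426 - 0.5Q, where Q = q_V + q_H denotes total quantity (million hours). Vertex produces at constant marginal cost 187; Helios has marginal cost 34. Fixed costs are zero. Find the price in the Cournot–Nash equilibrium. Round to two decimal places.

215.67

Vertex's profit: π_V = (426 - 0.5Q)q_V - (187q_V). Setting ∂π_V/∂q_V = 0: 239 - q_V - (1/2)(q_H) = 0.
Helios's profit: π_H = (426 - 0.5Q)q_H - (34q_H). Setting ∂π_H/∂q_H = 0: 392 - q_H - (1/2)(q_V) = 0.
So q_V = (239 - (1/2)q_H) and q_H = (392 - (1/2)q_V).
Solving the pair: q_V = 172/3, q_H = 1090/3.
Total output Q = 1262/3, so price P = 426 - (1/2)·(1262/3) = 647/3.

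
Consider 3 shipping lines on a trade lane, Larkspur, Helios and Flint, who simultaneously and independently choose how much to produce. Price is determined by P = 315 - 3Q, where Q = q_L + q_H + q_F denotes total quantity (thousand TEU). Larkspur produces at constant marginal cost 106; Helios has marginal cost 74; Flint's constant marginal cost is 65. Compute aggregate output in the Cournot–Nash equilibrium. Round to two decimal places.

58.33

Larkspur's profit: π_L = (315 - 3Q)q_L - (106q_L). Setting ∂π_L/∂q_L = 0: 209 - 6q_L - 3(q_H + q_F) = 0.
Helios's profit: π_H = (315 - 3Q)q_H - (74q_H). Setting ∂π_H/∂q_H = 0: 241 - 6q_H - 3(q_L + q_F) = 0.
Flint's profit: π_F = (315 - 3Q)q_F - (65q_F). Setting ∂π_F/∂q_F = 0: 250 - 6q_F - 3(q_L + q_H) = 0.
Adding the 3 first-order conditions: 700 − 12Q = 0, so Q = 175/3.
Back-substituting: q_L = (209 − 175)/3 = 34/3, q_H = (241 − 175)/3 = 22, q_F = (250 − 175)/3 = 25.
Total output Q = 34/3 + 22 + 25 = 175/3.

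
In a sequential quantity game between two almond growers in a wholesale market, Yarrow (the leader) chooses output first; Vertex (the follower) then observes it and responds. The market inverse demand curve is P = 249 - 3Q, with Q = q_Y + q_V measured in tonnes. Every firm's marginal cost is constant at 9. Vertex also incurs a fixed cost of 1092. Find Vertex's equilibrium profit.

Solve by backward induction. Given q_Y, the follower Vertex maximises π_V = (249 - 3q_Y - 3q_V)q_V - 9q_V.
Follower FOC: 240 - 3q_Y - 6q_V = 0, so q_V(q_Y) = (240 - 3q_Y)/6.
Yarrow substitutes q_V(q_Y) into its own profit: π_Y = q_Y(249 - 3q_Y - (240 - 3q_Y)/2) - 9q_Y = (129 - (3/2)q_Y)q_Y - 9q_Y.
The leader's first-order condition 120 - 3q_Y = 0 yields q_Y = 40.
Then q_V = (240 - 3·40)/6 = 20.
Price P = 249 - 3·60 = 69.
Vertex's profit: (69 - 9)·20 - 1092 = 108.

108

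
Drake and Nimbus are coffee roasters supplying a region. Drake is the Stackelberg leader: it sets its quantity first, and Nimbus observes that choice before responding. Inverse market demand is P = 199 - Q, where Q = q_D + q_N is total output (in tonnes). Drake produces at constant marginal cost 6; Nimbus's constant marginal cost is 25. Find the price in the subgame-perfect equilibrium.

59

The follower Nimbus best-responds to any q_D: π_N = (199 - Q)q_N - 25q_N.
Follower FOC: 174 - q_D - 2q_N = 0, so q_N(q_D) = (174 - q_D)/2.
The leader anticipates this reaction. Substituting into P = 199 - Q gives P = 112 - (1/2)q_D, so π_D = (112 - (1/2)q_D)q_D - 6q_D.
The leader's first-order condition 106 - q_D = 0 yields q_D = 106.
Then q_N = (174 - 106)/2 = 34.
Total output Q = 140, so price P = 199 - 140 = 59.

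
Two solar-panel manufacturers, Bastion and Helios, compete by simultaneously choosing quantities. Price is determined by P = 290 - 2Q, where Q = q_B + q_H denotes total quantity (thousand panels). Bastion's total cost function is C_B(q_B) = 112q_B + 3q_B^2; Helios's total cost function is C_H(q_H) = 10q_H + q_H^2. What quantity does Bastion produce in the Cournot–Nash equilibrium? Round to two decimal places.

9.07

Bastion's profit: π_B = (290 - 2Q)q_B - (112q_B + 3q_B²). Setting ∂π_B/∂q_B = 0: 178 - 10q_B - 2(q_H) = 0.
Helios's profit: π_H = (290 - 2Q)q_H - (10q_H + q_H²). Setting ∂π_H/∂q_H = 0: 280 - 6q_H - 2(q_B) = 0.
Rearranging gives the reaction functions q_B = (178 - 2q_H)/10 and q_H = (280 - 2q_B)/6.
Substituting one into the other gives q_B = 127/14 and q_H = 611/14.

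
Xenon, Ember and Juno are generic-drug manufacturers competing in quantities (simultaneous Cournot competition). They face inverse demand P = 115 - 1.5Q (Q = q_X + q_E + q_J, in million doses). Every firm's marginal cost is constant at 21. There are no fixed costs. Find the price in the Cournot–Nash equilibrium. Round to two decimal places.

A representative firm's profit is π_i = q_i(115 - 1.5Q) - 21q_i.
Setting ∂π_i/∂q_i = 0 with rivals' quantities fixed: 94 - 3q_i - (3/2)·Σ_{j≠i} q_j = 0.
By symmetry each firm produces the same amount; substituting Σ_{j≠i} q_j = 2q_i yields q_i = 94/6 = 47/3.
Total output Q = 47, so price P = 115 - (3/2)·47 = 89/2.

44.50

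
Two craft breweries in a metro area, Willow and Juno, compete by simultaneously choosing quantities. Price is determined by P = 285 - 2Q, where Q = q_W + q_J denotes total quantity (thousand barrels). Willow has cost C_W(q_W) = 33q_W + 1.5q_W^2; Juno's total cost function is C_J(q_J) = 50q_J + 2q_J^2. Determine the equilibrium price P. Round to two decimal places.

181.65

Willow's profit: π_W = (285 - 2Q)q_W - (33q_W + (3/2)q_W²). Setting ∂π_W/∂q_W = 0: 252 - 7q_W - 2(q_J) = 0.
Juno's first-order condition: 235 - 8q_J - 2(q_W) = 0.
Rearranging gives the reaction functions q_W = (252 - 2q_J)/7 and q_J = (235 - 2q_W)/8.
Solving the pair: q_W = 773/26, q_J = 1141/52.
Total output Q = 51.6731, so price P = 285 - 2·51.6731 = 181.6538.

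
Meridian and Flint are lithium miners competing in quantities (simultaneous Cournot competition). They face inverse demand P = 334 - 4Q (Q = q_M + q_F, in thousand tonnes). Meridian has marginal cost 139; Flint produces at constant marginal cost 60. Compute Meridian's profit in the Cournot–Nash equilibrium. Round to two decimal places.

373.78

Meridian's profit: π_M = (334 - 4Q)q_M - (139q_M). Setting ∂π_M/∂q_M = 0: 195 - 8q_M - 4(q_F) = 0.
Flint's first-order condition: 274 - 8q_F - 4(q_M) = 0.
Rearranging gives the reaction functions q_M = (195 - 4q_F)/8 and q_F = (274 - 4q_M)/8.
Solving the pair: q_M = 29/3, q_F = 353/12.
Price P = 334 - 4·(469/12) = 533/3.
Meridian's profit: (533/3 - 139)·(29/3) = 373.7778.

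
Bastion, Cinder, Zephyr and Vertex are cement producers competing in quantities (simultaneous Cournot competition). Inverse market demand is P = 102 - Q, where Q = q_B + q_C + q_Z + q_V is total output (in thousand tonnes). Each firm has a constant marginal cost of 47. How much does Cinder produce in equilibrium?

Each firm earns π_i = (102 - Q)q_i - 47q_i.
First-order condition (treating rivals' output as given): 55 - 2q_i - Σ_{j≠i} q_j = 0.
With identical firms every q_j equals q_i, so Σ_{j≠i} q_j = 3q_i and 55 = 5q_i, giving q_i = 11.

11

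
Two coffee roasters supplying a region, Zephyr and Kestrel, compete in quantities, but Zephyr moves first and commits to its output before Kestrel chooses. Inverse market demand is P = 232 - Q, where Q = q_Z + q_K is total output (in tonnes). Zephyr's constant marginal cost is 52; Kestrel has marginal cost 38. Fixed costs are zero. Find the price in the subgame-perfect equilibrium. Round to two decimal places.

93.50

The follower Kestrel best-responds to any q_Z: π_K = (232 - Q)q_K - 38q_K.
∂π_K/∂q_K = 194 - q_Z - 2q_K = 0 gives the reaction function q_K = (194 - q_Z)/2.
Zephyr substitutes q_K(q_Z) into its own profit: π_Z = q_Z(232 - q_Z - (194 - q_Z)/2) - 52q_Z = (135 - (1/2)q_Z)q_Z - 52q_Z.
Maximising: ∂π_Z/∂q_Z = 83 - q_Z = 0, giving q_Z = 83.
Then q_K = (194 - 83)/2 = 111/2.
Total output Q = 277/2, so price P = 232 - 277/2 = 187/2.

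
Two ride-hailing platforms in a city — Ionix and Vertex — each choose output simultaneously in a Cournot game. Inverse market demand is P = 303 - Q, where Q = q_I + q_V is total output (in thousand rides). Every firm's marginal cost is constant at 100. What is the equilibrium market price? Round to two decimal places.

167.67

A representative firm's profit is π_i = q_i(303 - Q) - 100q_i.
Setting ∂π_i/∂q_i = 0 with rivals' quantities fixed: 203 - 2q_i - q_j = 0.
With identical firms every q_j equals q_i, so q_j = q_i and 203 = 3q_i, giving q_i = 203/3.
Total output Q = 406/3, so price P = 303 - 406/3 = 503/3.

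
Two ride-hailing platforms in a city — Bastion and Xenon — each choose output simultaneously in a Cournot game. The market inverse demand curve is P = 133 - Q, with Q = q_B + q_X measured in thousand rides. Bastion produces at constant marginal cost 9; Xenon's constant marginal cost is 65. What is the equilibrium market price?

69

Bastion's profit: π_B = (133 - Q)q_B - (9q_B). Setting ∂π_B/∂q_B = 0: 124 - 2q_B - (q_X) = 0.
Xenon's first-order condition: 68 - 2q_X - (q_B) = 0.
Rearranging gives the reaction functions q_B = (124 - q_X)/2 and q_X = (68 - q_B)/2.
Solving the pair: q_B = 60, q_X = 4.
Total output Q = 64, so price P = 133 - 64 = 69.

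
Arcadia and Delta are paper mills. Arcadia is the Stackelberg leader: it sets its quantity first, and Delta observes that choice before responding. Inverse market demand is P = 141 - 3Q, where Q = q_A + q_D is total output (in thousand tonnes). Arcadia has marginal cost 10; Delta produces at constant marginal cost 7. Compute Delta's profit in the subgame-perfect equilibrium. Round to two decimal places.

408.33

The follower Delta best-responds to any q_A: π_D = (141 - 3Q)q_D - 7q_D.
Setting the follower's marginal profit to zero, 134 - 3q_A - 6q_D = 0, i.e. q_D = (134 - 3q_A)/6.
The leader anticipates this reaction. Substituting into P = 141 - 3Q gives P = 74 - (3/2)q_A, so π_A = (74 - (3/2)q_A)q_A - 10q_A.
The leader's first-order condition 64 - 3q_A = 0 yields q_A = 64/3.
Then q_D = (134 - 3·(64/3))/6 = 35/3.
Price P = 141 - 3·33 = 42.
Delta's profit: (42 - 7)·(35/3) = 1225/3.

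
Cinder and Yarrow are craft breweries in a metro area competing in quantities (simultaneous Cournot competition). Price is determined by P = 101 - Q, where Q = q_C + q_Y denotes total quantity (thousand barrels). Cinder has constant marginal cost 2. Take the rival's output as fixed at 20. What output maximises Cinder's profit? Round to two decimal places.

With the rival's output fixed at 20, Cinder's profit is π_C = (101 - 20 - q_C)q_C - (2q_C) = (81 - q_C)q_C - (2q_C).
∂π_C/∂q_C = 79 - 2q_C = 0, so q_C = 79/2.

39.50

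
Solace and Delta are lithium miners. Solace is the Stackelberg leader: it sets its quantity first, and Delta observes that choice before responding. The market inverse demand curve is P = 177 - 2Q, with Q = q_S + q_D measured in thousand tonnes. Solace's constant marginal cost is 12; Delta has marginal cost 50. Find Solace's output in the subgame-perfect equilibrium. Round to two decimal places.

The follower Delta best-responds to any q_S: π_D = (177 - 2Q)q_D - 50q_D.
Setting the follower's marginal profit to zero, 127 - 2q_S - 4q_D = 0, i.e. q_D = (127 - 2q_S)/4.
The leader anticipates this reaction. Substituting into P = 177 - 2Q gives P = 227/2 - q_S, so π_S = (227/2 - q_S)q_S - 12q_S.
Maximising: ∂π_S/∂q_S = 203/2 - 2q_S = 0, giving q_S = 203/4.
Then q_D = (127 - 2·(203/4))/4 = 51/8.

50.75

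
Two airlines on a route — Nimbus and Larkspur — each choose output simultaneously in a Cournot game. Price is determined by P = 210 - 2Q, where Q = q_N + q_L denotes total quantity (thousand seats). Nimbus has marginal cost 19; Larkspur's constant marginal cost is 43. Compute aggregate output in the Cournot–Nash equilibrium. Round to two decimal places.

Nimbus's profit: π_N = (210 - 2Q)q_N - (19q_N). Setting ∂π_N/∂q_N = 0: 191 - 4q_N - 2(q_L) = 0.
Larkspur's profit: π_L = (210 - 2Q)q_L - (43q_L). Setting ∂π_L/∂q_L = 0: 167 - 4q_L - 2(q_N) = 0.
So q_N = (191 - 2q_L)/4 and q_L = (167 - 2q_N)/4.
Solving the pair: q_N = 215/6, q_L = 143/6.
Total output Q = 215/6 + 143/6 = 179/3.

59.67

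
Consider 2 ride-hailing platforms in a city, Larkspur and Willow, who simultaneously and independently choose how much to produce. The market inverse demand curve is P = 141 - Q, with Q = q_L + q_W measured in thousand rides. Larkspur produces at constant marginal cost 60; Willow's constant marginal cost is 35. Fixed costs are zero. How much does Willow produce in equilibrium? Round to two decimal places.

Larkspur's profit: π_L = (141 - Q)q_L - (60q_L). Setting ∂π_L/∂q_L = 0: 81 - 2q_L - (q_W) = 0.
Willow's profit: π_W = (141 - Q)q_W - (35q_W). Setting ∂π_W/∂q_W = 0: 106 - 2q_W - (q_L) = 0.
So q_L = (81 - q_W)/2 and q_W = (106 - q_L)/2.
Substituting one into the other gives q_L = 56/3 and q_W = 131/3.

43.67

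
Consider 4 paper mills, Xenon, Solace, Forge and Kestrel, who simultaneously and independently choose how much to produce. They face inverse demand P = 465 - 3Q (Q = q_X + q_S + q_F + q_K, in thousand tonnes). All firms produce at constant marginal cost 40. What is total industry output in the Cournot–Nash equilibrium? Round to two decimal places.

113.33

A representative firm's profit is π_i = q_i(465 - 3Q) - 40q_i.
First-order condition (treating rivals' output as given): 425 - 6q_i - 3·Σ_{j≠i} q_j = 0.
By symmetry each firm produces the same amount; substituting Σ_{j≠i} q_j = 3q_i yields q_i = 425/15 = 85/3.
Total output Q = 85/3 + 85/3 + 85/3 + 85/3 = 340/3.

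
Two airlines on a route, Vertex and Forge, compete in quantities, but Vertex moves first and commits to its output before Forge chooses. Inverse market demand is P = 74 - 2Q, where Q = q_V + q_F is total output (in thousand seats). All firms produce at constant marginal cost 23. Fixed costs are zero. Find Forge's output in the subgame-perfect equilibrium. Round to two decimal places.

The follower Forge best-responds to any q_V: π_F = (74 - 2Q)q_F - 23q_F.
Setting the follower's marginal profit to zero, 51 - 2q_V - 4q_F = 0, i.e. q_F = (51 - 2q_V)/4.
The leader anticipates this reaction. Substituting into P = 74 - 2Q gives P = 97/2 - q_V, so π_V = (97/2 - q_V)q_V - 23q_V.
The leader's first-order condition 51/2 - 2q_V = 0 yields q_V = 51/4.
Then q_F = (51 - 2·(51/4))/4 = 51/8.

6.38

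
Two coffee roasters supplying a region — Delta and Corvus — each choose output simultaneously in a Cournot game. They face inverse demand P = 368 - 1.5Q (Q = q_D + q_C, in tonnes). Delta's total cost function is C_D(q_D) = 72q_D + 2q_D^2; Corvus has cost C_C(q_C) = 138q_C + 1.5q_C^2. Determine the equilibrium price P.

270

Delta's profit: π_D = (368 - 1.5Q)q_D - (72q_D + 2q_D²). Setting ∂π_D/∂q_D = 0: 296 - 7q_D - (3/2)(q_C) = 0.
Corvus's first-order condition: 230 - 6q_C - (3/2)(q_D) = 0.
Rearranging gives the reaction functions q_D = (296 - (3/2)q_C)/7 and q_C = (230 - (3/2)q_D)/6.
Substituting one into the other gives q_D = 36 and q_C = 88/3.
Total output Q = 196/3, so price P = 368 - (3/2)·(196/3) = 270.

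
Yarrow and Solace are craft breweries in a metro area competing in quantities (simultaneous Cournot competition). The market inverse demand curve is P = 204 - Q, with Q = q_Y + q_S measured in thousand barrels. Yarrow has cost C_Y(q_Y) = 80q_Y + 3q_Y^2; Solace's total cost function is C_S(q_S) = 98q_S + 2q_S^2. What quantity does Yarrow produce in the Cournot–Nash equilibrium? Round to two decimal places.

13.57

Yarrow's profit: π_Y = (204 - Q)q_Y - (80q_Y + 3q_Y²). Setting ∂π_Y/∂q_Y = 0: 124 - 8q_Y - (q_S) = 0.
Solace's profit: π_S = (204 - Q)q_S - (98q_S + 2q_S²). Setting ∂π_S/∂q_S = 0: 106 - 6q_S - (q_Y) = 0.
So q_Y = (124 - q_S)/8 and q_S = (106 - q_Y)/6.
Solving the pair: q_Y = 638/47, q_S = 724/47.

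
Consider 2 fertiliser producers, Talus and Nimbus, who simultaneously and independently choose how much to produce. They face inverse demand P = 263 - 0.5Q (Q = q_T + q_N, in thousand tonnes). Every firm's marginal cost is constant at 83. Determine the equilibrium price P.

A representative firm's profit is π_i = q_i(263 - 0.5Q) - 83q_i.
First-order condition (treating rivals' output as given): 180 - q_i - (1/2)q_j = 0.
By symmetry each firm produces the same amount; substituting q_j = q_i yields q_i = 180/(3/2) = 120.
Total output Q = 240, so price P = 263 - (1/2)·240 = 143.

143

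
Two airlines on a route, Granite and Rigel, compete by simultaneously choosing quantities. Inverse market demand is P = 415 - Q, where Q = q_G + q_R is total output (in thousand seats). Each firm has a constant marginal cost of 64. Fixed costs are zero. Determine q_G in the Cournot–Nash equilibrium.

A representative firm's profit is π_i = q_i(415 - Q) - 64q_i.
Setting ∂π_i/∂q_i = 0 with rivals' quantities fixed: 351 - 2q_i - q_j = 0.
By symmetry each firm produces the same amount; substituting q_j = q_i yields q_i = 351/3 = 117.

117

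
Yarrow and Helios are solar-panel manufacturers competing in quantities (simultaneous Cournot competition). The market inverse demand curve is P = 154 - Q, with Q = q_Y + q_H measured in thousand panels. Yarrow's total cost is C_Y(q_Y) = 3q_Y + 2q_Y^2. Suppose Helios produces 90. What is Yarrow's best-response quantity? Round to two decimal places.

10.17

With the rival's output fixed at 90, Yarrow's profit is π_Y = (154 - 90 - q_Y)q_Y - (3q_Y + 2q_Y²) = (64 - q_Y)q_Y - (3q_Y + 2q_Y²).
∂π_Y/∂q_Y = 61 - 6q_Y = 0, so q_Y = 61/6.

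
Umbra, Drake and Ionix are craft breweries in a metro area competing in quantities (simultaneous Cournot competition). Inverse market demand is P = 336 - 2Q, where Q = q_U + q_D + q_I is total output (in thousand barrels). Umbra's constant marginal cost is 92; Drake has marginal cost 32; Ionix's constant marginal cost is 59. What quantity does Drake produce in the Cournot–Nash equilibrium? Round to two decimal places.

Umbra's profit: π_U = (336 - 2Q)q_U - (92q_U). Setting ∂π_U/∂q_U = 0: 244 - 4q_U - 2(q_D + q_I) = 0.
Drake's first-order condition: 304 - 4q_D - 2(q_U + q_I) = 0.
Ionix's profit: π_I = (336 - 2Q)q_I - (59q_I). Setting ∂π_I/∂q_I = 0: 277 - 4q_I - 2(q_U + q_D) = 0.
Adding the 3 first-order conditions: 825 − 8Q = 0, so Q = 825/8.
Back-substituting: q_U = (244 − 825/4)/2 = 151/8, q_D = (304 − 825/4)/2 = 391/8, q_I = (277 − 825/4)/2 = 283/8.

48.88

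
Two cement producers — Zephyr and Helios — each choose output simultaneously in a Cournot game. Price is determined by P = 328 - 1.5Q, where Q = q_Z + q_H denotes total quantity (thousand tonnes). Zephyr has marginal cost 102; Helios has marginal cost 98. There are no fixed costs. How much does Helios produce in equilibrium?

Zephyr's profit: π_Z = (328 - 1.5Q)q_Z - (102q_Z). Setting ∂π_Z/∂q_Z = 0: 226 - 3q_Z - (3/2)(q_H) = 0.
Helios's first-order condition: 230 - 3q_H - (3/2)(q_Z) = 0.
So q_Z = (226 - (3/2)q_H)/3 and q_H = (230 - (3/2)q_Z)/3.
Solving the pair: q_Z = 148/3, q_H = 52.

52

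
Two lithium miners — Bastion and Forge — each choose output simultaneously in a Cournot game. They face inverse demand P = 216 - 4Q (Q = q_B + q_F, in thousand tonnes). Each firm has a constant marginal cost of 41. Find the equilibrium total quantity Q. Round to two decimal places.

29.17

Each firm earns π_i = (216 - 4Q)q_i - 41q_i.
First-order condition (treating rivals' output as given): 175 - 8q_i - 4q_j = 0.
With identical firms every q_j equals q_i, so q_j = q_i and 175 = 12q_i, giving q_i = 175/12.
Total output Q = 175/12 + 175/12 = 175/6.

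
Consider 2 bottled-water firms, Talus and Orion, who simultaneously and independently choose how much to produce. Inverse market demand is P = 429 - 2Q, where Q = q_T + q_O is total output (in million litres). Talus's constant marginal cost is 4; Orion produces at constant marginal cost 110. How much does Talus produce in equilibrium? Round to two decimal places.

Talus's profit: π_T = (429 - 2Q)q_T - (4q_T). Setting ∂π_T/∂q_T = 0: 425 - 4q_T - 2(q_O) = 0.
Orion's first-order condition: 319 - 4q_O - 2(q_T) = 0.
Best responses: q_T = (425 - 2q_O)/4, q_O = (319 - 2q_T)/4.
Substituting one into the other gives q_T = 177/2 and q_O = 71/2.

88.50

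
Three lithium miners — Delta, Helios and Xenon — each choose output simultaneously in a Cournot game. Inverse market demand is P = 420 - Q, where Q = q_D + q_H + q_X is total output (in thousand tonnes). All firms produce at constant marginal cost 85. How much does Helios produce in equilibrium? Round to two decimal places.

Each firm earns π_i = (420 - Q)q_i - 85q_i.
First-order condition (treating rivals' output as given): 335 - 2q_i - Σ_{j≠i} q_j = 0.
With identical firms every q_j equals q_i, so Σ_{j≠i} q_j = 2q_i and 335 = 4q_i, giving q_i = 335/4.

83.75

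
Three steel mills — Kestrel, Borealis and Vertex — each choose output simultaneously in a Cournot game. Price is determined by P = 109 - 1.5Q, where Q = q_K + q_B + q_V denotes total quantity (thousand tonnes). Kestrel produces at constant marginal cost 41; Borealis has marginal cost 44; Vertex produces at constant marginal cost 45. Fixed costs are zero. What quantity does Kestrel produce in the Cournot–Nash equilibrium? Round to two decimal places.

Kestrel's profit: π_K = (109 - 1.5Q)q_K - (41q_K). Setting ∂π_K/∂q_K = 0: 68 - 3q_K - (3/2)(q_B + q_V) = 0.
Borealis's first-order condition: 65 - 3q_B - (3/2)(q_K + q_V) = 0.
Vertex's profit: π_V = (109 - 1.5Q)q_V - (45q_V). Setting ∂π_V/∂q_V = 0: 64 - 3q_V - (3/2)(q_K + q_B) = 0.
Adding the 3 conditions: 197 − 3Q − 3Q = 0, i.e. Q = 197/6.
Back-substituting: q_K = (68 − 197/4)/(3/2) = 25/2, q_B = (65 − 197/4)/(3/2) = 21/2, q_V = (64 − 197/4)/(3/2) = 59/6.

12.50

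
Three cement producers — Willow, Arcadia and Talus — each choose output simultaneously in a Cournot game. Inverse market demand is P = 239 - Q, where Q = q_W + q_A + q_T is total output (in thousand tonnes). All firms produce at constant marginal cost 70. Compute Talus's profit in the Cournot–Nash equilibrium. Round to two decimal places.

1785.06

A representative firm's profit is π_i = q_i(239 - Q) - 70q_i.
First-order condition (treating rivals' output as given): 169 - 2q_i - Σ_{j≠i} q_j = 0.
With identical firms every q_j equals q_i, so Σ_{j≠i} q_j = 2q_i and 169 = 4q_i, giving q_i = 169/4.
Price P = 239 - 507/4 = 449/4.
Talus's profit: (449/4 - 70)·(169/4) = 1785.0625.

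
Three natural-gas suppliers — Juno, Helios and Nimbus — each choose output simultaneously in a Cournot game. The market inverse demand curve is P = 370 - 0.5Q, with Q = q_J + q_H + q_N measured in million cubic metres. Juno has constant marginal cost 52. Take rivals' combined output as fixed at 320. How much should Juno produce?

158

With rivals' combined output fixed at 320, Juno's profit is π_J = (370 - (1/2)·320 - (1/2)q_J)q_J - (52q_J) = (210 - (1/2)q_J)q_J - (52q_J).
∂π_J/∂q_J = 158 - q_J = 0, so q_J = 158.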